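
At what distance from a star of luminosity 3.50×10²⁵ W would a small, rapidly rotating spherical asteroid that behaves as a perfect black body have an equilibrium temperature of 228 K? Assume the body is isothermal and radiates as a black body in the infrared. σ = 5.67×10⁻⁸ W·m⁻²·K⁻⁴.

For an isothermal black-emitting sphere, (1−a)S·πr² = σ·4πr²·T⁴ ⇒ S = 4σT⁴/(1−a).
S = 4·5.67×10⁻⁸·(228)⁴/1.00 = 612.9 W/m².
Flux falls as S = L/(4πd²), so d = √(L/(4πS)) = √(3.50×10²⁵/(4π·612.9)).

d ≈ 6.74×10¹⁰ m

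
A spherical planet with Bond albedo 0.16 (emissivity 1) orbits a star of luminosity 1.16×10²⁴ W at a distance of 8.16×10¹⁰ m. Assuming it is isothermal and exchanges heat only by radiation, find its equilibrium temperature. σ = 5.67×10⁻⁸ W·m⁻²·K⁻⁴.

First find the stellar flux at distance d: S = L/(4πd²) = 1.16×10²⁴/(4π·(8.16×10¹⁰)²) = 13.86 W/m².
For an isothermal sphere, absorbed (1−a)S·πr² = emitted σ·4πr²·T⁴, so T⁴ = (1−a)S/(4σ).
T⁴ = 0.840·13.86/(4·5.67×10⁻⁸) = 5.135×10⁷ K⁴.

T ≈ 84.6 K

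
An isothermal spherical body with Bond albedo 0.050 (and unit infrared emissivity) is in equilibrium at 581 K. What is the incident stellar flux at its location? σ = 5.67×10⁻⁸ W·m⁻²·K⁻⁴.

(1−a)S·πr² = σ·4πr²·T⁴ ⇒ S = 4σT⁴/(1−a).
S = 4·5.67×10⁻⁸·1.139×10¹¹/0.950.

S ≈ 27200 W/m²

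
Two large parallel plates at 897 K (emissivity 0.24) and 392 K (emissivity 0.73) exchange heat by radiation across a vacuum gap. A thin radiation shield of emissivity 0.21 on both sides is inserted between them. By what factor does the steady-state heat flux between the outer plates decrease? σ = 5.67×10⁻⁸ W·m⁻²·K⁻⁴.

factor ≈ 2.88

Without shield: q₀ = σΔ(T⁴)/(1/ε₁+1/ε₂−1) with denominator 4.537.
With shield the two gaps are in series; the resistances add: (1/ε₁+1/ε_s−1)+(1/ε_s+1/ε₂−1) = 7.929+5.132 = 13.06.
Heat-flux ratio q₀/q = 13.06/4.537.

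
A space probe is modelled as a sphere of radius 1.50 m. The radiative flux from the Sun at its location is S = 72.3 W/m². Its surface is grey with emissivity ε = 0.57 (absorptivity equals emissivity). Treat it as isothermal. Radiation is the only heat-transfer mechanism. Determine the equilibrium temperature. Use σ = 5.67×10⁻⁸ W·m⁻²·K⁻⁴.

At equilibrium, absorbed power = emitted power.
Absorbing cross-section = πr² = 7.069 m²; emitting surface = 4πr² = 28.27 m² (ratio 4).
εS·A_cross = εσ·A_surf·T⁴  ⇒  T⁴ = S/(4σ)   (ε cancels).
T⁴ = 72.3/(4·5.67×10⁻⁸) = 3.188×10⁸ K⁴.
T = (3.188×10⁸)^(1/4).

T ≈ 134 K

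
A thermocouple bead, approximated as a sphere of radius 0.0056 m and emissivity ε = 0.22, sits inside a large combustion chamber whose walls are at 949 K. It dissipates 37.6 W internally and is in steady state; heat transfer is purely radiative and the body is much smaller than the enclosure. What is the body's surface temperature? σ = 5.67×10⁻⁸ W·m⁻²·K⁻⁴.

T ≈ 1710 K

For a small grey body in a large enclosure, net radiated power = εσA(T⁴ − T_w⁴).
Steady state: P = εσA(T⁴ − T_w⁴) with A = 4πr² = 3.941×10⁻⁴ m².
T⁴ = P/(εσA) + T_w⁴ = 37.6/(0.22·5.67×10⁻⁸·3.941×10⁻⁴) + (949)⁴
    = 7.649×10¹² + 8.111×10¹¹ = 8.460×10¹² K⁴.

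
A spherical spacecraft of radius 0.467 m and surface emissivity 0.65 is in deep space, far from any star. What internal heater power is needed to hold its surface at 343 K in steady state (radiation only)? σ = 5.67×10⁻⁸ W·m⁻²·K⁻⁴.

P = εσ·4πr²·T⁴.
4πr² = 2.741 m²; T⁴ = 1.384×10¹⁰ K⁴.
P = 0.65·5.67×10⁻⁸·2.741·1.384×10¹⁰.

P ≈ 1400 W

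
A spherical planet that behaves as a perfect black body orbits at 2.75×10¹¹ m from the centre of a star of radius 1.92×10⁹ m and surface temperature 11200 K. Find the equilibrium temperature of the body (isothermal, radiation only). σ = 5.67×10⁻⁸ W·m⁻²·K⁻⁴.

The star's surface emits σT_*⁴; at distance d the flux is S = σT_*⁴(R_*/d)².
S = 5.67×10⁻⁸·(11200)⁴·(1.92×10⁹/2.75×10¹¹)² = 43490 W/m².
For an isothermal sphere T⁴ = (1−a)S/(4σ) = 1.918×10¹¹ K⁴.

T ≈ 662 K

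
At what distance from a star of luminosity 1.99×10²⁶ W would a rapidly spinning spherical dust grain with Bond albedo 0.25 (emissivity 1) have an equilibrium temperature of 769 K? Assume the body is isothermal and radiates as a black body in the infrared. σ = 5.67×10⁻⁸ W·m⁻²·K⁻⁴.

For an isothermal black-emitting sphere, (1−a)S·πr² = σ·4πr²·T⁴ ⇒ S = 4σT⁴/(1−a).
S = 4·5.67×10⁻⁸·(769)⁴/0.750 = 1.058×10⁵ W/m².
Flux falls as S = L/(4πd²), so d = √(L/(4πS)) = √(1.99×10²⁶/(4π·1.058×10⁵)).

d ≈ 1.22×10¹⁰ m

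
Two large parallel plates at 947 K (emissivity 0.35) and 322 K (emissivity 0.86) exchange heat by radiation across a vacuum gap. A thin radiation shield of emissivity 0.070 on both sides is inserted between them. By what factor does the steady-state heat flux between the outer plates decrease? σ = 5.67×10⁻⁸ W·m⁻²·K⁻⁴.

Without shield: q₀ = σΔ(T⁴)/(1/ε₁+1/ε₂−1) with denominator 3.020.
With shield the two gaps are in series; the resistances add: (1/ε₁+1/ε_s−1)+(1/ε_s+1/ε₂−1) = 16.14+14.45 = 30.59.
Heat-flux ratio q₀/q = 30.59/3.020.

factor ≈ 10.1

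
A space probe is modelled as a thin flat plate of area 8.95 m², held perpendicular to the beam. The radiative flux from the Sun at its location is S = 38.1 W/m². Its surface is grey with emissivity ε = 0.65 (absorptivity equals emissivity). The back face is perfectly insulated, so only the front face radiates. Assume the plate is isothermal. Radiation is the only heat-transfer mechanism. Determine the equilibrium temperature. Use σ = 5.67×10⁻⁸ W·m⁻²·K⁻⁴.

T ≈ 161 K

At equilibrium, absorbed power = emitted power.
Absorbing cross-section = A = 8.950 m²; emitting surface = A = 8.950 m² (ratio 1).
εS·A_cross = εσ·A_surf·T⁴  ⇒  T⁴ = S/(1σ)   (ε cancels).
T⁴ = 38.1/(1·5.67×10⁻⁸) = 6.720×10⁸ K⁴.
T = (6.720×10⁸)^(1/4).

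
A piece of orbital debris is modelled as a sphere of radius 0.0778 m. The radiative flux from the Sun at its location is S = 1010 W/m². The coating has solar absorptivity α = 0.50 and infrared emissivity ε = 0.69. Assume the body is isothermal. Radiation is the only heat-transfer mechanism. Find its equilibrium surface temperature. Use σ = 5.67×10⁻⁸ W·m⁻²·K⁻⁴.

T ≈ 238 K

At equilibrium, absorbed power = emitted power.
Absorbing cross-section = πr² = 0.01902 m²; emitting surface = 4πr² = 0.07606 m² (ratio 4).
αS·A_cross = εσ·A_surf·T⁴  ⇒  T⁴ = αS/(ε·4σ).
T⁴ = 0.500·1010/(0.69·4·5.67×10⁻⁸) = 3.227×10⁹ K⁴.
T = (3.227×10⁹)^(1/4).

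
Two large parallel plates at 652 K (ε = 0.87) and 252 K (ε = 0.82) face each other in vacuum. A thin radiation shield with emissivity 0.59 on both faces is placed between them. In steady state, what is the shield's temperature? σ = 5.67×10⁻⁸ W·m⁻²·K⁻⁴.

In steady state the net flux on the hot side equals that on the cold side.
σ(T₁⁴−T_s⁴)/D₁ = σ(T_s⁴−T₂⁴)/D₂, with D₁ = 1/ε₁+1/ε_s−1 = 1.844, D₂ = 1/ε_s+1/ε₂−1 = 1.914.
Solve for T_s⁴: T_s⁴ = (D₂·T₁⁴ + D₁·T₂⁴)/(D₁+D₂) = 9.402×10¹⁰ K⁴.

T_s ≈ 554 K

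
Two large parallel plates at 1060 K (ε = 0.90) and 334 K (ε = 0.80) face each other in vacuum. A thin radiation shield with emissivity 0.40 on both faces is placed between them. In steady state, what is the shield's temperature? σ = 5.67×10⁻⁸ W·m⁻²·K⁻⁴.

T_s ≈ 899 K

In steady state the net flux on the hot side equals that on the cold side.
σ(T₁⁴−T_s⁴)/D₁ = σ(T_s⁴−T₂⁴)/D₂, with D₁ = 1/ε₁+1/ε_s−1 = 2.611, D₂ = 1/ε_s+1/ε₂−1 = 2.750.
Solve for T_s⁴: T_s⁴ = (D₂·T₁⁴ + D₁·T₂⁴)/(D₁+D₂) = 6.537×10¹¹ K⁴.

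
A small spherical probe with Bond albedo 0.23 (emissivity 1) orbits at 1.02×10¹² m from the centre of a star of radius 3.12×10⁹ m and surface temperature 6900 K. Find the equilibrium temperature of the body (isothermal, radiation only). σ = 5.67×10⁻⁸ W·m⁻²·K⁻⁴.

T ≈ 253 K

The star's surface emits σT_*⁴; at distance d the flux is S = σT_*⁴(R_*/d)².
S = 5.67×10⁻⁸·(6900)⁴·(3.12×10⁹/1.02×10¹²)² = 1203 W/m².
For an isothermal sphere T⁴ = (1−a)S/(4σ) = 4.083×10⁹ K⁴.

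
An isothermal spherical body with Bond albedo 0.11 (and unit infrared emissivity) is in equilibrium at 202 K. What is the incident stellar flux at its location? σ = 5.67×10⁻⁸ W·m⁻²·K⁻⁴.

S ≈ 424 W/m²

(1−a)S·πr² = σ·4πr²·T⁴ ⇒ S = 4σT⁴/(1−a).
S = 4·5.67×10⁻⁸·1.665×10⁹/0.890.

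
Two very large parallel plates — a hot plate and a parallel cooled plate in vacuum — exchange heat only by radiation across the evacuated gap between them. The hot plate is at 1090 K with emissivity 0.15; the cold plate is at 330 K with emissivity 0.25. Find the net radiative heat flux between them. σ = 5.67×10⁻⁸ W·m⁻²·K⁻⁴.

For two infinite grey parallel plates, q = σ(T₁⁴ − T₂⁴)/(1/ε₁ + 1/ε₂ − 1).
T₁⁴ − T₂⁴ = 1.412×10¹² − 1.186×10¹⁰ = 1.400×10¹² K⁴.
1/ε₁ + 1/ε₂ − 1 = 6.667 + 4.000 − 1 = 9.667.
q = 5.67×10⁻⁸ × 1.400×10¹² / 9.667.

q ≈ 8210 W/m²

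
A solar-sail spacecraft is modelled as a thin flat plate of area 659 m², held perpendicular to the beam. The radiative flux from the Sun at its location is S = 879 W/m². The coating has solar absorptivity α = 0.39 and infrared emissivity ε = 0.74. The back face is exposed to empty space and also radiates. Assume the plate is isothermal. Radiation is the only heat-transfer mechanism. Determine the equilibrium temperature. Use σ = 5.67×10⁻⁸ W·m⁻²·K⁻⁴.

T ≈ 253 K

At equilibrium, absorbed power = emitted power.
Absorbing cross-section = A = 659.0 m²; emitting surface = 2A = 1318 m² (ratio 2).
αS·A_cross = εσ·A_surf·T⁴  ⇒  T⁴ = αS/(ε·2σ).
T⁴ = 0.390·879/(0.74·2·5.67×10⁻⁸) = 4.085×10⁹ K⁴.
T = (4.085×10⁹)^(1/4).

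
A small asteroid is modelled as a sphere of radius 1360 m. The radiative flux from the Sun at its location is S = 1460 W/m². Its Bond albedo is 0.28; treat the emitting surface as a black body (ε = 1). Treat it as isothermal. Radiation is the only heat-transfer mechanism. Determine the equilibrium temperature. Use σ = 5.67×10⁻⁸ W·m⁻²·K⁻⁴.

At equilibrium, absorbed power = emitted power.
Absorbing cross-section = πr² = 5.811×10⁶ m²; emitting surface = 4πr² = 2.324×10⁷ m² (ratio 4).
(1−a)S·A_cross = εσ·A_surf·T⁴  ⇒  T⁴ = (1−a)S/(4σ).
T⁴ = 0.720·1460/(4·5.67×10⁻⁸) = 4.635×10⁹ K⁴.
T = (4.635×10⁹)^(1/4).

T ≈ 261 K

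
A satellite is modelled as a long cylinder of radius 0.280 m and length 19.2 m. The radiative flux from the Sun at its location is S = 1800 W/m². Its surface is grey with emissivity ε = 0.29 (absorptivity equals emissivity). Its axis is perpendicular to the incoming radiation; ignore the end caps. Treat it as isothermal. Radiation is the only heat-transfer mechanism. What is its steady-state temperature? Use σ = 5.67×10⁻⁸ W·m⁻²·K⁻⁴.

At equilibrium, absorbed power = emitted power.
Absorbing cross-section = 2rL = 10.75 m²; emitting surface = 2πrL = 33.78 m² (ratio π).
εS·A_cross = εσ·A_surf·T⁴  ⇒  T⁴ = S/(πσ)   (ε cancels).
T⁴ = 1800/(π·5.67×10⁻⁸) = 1.011×10¹⁰ K⁴.
T = (1.011×10¹⁰)^(1/4).

T ≈ 317 K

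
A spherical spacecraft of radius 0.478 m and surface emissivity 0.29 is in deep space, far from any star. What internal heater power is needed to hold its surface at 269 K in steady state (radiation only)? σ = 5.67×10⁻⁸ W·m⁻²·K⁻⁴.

P ≈ 247 W

P = εσ·4πr²·T⁴.
4πr² = 2.871 m²; T⁴ = 5.236×10⁹ K⁴.
P = 0.29·5.67×10⁻⁸·2.871·5.236×10⁹.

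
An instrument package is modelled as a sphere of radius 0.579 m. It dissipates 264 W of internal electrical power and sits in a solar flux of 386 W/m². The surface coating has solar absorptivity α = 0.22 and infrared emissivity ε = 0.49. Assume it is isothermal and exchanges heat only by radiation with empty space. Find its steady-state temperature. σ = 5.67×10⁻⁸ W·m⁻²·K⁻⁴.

T ≈ 234 K

At steady state, absorbed solar power + internal power = radiated power.
Absorbed: α·S·A_cross = 0.22·386·1.053 = 89.44 W (cross-section πr²).
Total input = 89.44 + 264 = 353.4 W.
Radiated: εσ·A_surf·T⁴ with A_surf = 4πr² = 4.213 m².
T⁴ = 353.4/(0.49·5.67×10⁻⁸·4.213) = 3.020×10⁹ K⁴.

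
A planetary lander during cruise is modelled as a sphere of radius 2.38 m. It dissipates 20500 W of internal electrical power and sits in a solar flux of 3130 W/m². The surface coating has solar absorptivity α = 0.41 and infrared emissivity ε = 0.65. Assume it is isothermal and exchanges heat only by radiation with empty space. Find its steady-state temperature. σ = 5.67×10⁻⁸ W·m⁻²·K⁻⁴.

At steady state, absorbed solar power + internal power = radiated power.
Absorbed: α·S·A_cross = 0.41·3130·17.80 = 22840 W (cross-section πr²).
Total input = 22840 + 20500 = 43340 W.
Radiated: εσ·A_surf·T⁴ with A_surf = 4πr² = 71.18 m².
T⁴ = 43340/(0.65·5.67×10⁻⁸·71.18) = 1.652×10¹⁰ K⁴.

T ≈ 359 K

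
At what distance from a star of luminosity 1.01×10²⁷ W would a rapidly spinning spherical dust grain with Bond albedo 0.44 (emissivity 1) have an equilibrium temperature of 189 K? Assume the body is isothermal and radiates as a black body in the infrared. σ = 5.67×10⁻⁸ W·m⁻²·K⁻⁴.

d ≈ 3.94×10¹¹ m

For an isothermal black-emitting sphere, (1−a)S·πr² = σ·4πr²·T⁴ ⇒ S = 4σT⁴/(1−a).
S = 4·5.67×10⁻⁸·(189)⁴/0.560 = 516.8 W/m².
Flux falls as S = L/(4πd²), so d = √(L/(4πS)) = √(1.01×10²⁷/(4π·516.8)).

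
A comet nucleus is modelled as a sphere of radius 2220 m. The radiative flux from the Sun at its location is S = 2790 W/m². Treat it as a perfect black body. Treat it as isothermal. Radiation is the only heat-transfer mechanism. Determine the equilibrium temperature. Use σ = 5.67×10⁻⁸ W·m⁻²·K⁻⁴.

At equilibrium, absorbed power = emitted power.
Absorbing cross-section = πr² = 1.548×10⁷ m²; emitting surface = 4πr² = 6.193×10⁷ m² (ratio 4).
S·A_cross = εσ·A_surf·T⁴  ⇒  T⁴ = S/(4σ).
T⁴ = 1.00·2790/(4·5.67×10⁻⁸) = 1.230×10¹⁰ K⁴.
T = (1.230×10¹⁰)^(1/4).

T ≈ 333 K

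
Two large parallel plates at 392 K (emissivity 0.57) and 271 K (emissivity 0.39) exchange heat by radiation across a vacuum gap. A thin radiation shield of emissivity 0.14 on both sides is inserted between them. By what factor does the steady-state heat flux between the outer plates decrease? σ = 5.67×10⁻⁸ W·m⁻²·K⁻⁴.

factor ≈ 5.00

Without shield: q₀ = σΔ(T⁴)/(1/ε₁+1/ε₂−1) with denominator 3.318.
With shield the two gaps are in series; the resistances add: (1/ε₁+1/ε_s−1)+(1/ε_s+1/ε₂−1) = 7.897+8.707 = 16.60.
Heat-flux ratio q₀/q = 16.60/3.318.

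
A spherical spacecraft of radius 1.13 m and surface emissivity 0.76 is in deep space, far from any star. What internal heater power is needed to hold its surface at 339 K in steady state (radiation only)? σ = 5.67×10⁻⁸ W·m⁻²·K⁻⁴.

P = εσ·4πr²·T⁴.
4πr² = 16.05 m²; T⁴ = 1.321×10¹⁰ K⁴.
P = 0.76·5.67×10⁻⁸·16.05·1.321×10¹⁰.

P ≈ 9130 W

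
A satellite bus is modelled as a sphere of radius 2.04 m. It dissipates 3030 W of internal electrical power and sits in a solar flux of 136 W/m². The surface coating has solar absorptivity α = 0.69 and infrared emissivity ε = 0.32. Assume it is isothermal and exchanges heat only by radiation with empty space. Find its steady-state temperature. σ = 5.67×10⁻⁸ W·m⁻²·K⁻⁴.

At steady state, absorbed solar power + internal power = radiated power.
Absorbed: α·S·A_cross = 0.69·136·13.07 = 1227 W (cross-section πr²).
Total input = 1227 + 3030 = 4257 W.
Radiated: εσ·A_surf·T⁴ with A_surf = 4πr² = 52.30 m².
T⁴ = 4257/(0.32·5.67×10⁻⁸·52.30) = 4.486×10⁹ K⁴.

T ≈ 259 K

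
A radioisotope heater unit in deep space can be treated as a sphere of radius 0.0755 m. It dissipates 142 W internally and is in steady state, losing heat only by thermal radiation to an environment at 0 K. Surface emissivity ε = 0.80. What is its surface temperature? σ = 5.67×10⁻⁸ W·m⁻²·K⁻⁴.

Steady state: internal power = radiated power, P = εσA T⁴.
Radiating area A = 4πr² = 0.07163 m².
T⁴ = P/(εσA) = 142/(0.80·5.67×10⁻⁸·0.07163) = 4.370×10¹⁰ K⁴.
T = (4.370×10¹⁰)^(1/4).

T ≈ 457 K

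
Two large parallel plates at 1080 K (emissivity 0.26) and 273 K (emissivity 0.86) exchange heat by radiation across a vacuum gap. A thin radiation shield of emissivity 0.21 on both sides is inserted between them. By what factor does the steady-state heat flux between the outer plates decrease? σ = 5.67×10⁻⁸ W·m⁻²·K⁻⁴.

factor ≈ 3.13

Without shield: q₀ = σΔ(T⁴)/(1/ε₁+1/ε₂−1) with denominator 4.009.
With shield the two gaps are in series; the resistances add: (1/ε₁+1/ε_s−1)+(1/ε_s+1/ε₂−1) = 7.608+4.925 = 12.53.
Heat-flux ratio q₀/q = 12.53/4.009.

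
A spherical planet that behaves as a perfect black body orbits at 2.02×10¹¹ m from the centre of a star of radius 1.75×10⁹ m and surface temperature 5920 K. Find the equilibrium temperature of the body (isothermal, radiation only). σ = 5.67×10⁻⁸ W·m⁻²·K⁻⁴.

T ≈ 390 K

The star's surface emits σT_*⁴; at distance d the flux is S = σT_*⁴(R_*/d)².
S = 5.67×10⁻⁸·(5920)⁴·(1.75×10⁹/2.02×10¹¹)² = 5227 W/m².
For an isothermal sphere T⁴ = (1−a)S/(4σ) = 2.305×10¹⁰ K⁴.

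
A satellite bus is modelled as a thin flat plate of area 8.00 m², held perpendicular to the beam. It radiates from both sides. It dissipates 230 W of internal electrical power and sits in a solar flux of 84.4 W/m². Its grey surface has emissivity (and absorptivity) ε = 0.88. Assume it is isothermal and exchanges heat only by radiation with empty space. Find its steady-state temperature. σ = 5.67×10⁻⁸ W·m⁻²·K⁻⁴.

T ≈ 179 K

At steady state, absorbed solar power + internal power = radiated power.
Absorbed: α·S·A_cross = 0.88·84.4·8.000 = 594.2 W (cross-section A).
Total input = 594.2 + 230 = 824.2 W.
Radiated: εσ·A_surf·T⁴ with A_surf = 2A = 16.00 m².
T⁴ = 824.2/(0.88·5.67×10⁻⁸·16.00) = 1.032×10⁹ K⁴.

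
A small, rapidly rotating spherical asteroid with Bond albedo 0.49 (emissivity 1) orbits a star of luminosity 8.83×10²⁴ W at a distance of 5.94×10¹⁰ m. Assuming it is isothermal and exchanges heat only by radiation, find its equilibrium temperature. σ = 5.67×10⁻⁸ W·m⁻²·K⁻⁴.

T ≈ 145 K

First find the stellar flux at distance d: S = L/(4πd²) = 8.83×10²⁴/(4π·(5.94×10¹⁰)²) = 199.1 W/m².
For an isothermal sphere, absorbed (1−a)S·πr² = emitted σ·4πr²·T⁴, so T⁴ = (1−a)S/(4σ).
T⁴ = 0.510·199.1/(4·5.67×10⁻⁸) = 4.478×10⁸ K⁴.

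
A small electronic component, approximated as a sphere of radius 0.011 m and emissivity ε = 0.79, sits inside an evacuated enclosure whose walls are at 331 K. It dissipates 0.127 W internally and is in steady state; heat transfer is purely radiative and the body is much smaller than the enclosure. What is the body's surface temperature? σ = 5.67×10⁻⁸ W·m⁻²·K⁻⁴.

T ≈ 343 K

For a small grey body in a large enclosure, net radiated power = εσA(T⁴ − T_w⁴).
Steady state: P = εσA(T⁴ − T_w⁴) with A = 4πr² = 0.001521 m².
T⁴ = P/(εσA) + T_w⁴ = 0.127/(0.79·5.67×10⁻⁸·0.001521) + (331)⁴
    = 1.865×10⁹ + 1.200×10¹⁰ = 1.387×10¹⁰ K⁴.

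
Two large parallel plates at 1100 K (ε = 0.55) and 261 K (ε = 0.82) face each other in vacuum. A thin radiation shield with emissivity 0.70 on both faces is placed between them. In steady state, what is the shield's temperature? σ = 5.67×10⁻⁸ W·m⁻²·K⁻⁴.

In steady state the net flux on the hot side equals that on the cold side.
σ(T₁⁴−T_s⁴)/D₁ = σ(T_s⁴−T₂⁴)/D₂, with D₁ = 1/ε₁+1/ε_s−1 = 2.247, D₂ = 1/ε_s+1/ε₂−1 = 1.648.
Solve for T_s⁴: T_s⁴ = (D₂·T₁⁴ + D₁·T₂⁴)/(D₁+D₂) = 6.222×10¹¹ K⁴.

T_s ≈ 888 K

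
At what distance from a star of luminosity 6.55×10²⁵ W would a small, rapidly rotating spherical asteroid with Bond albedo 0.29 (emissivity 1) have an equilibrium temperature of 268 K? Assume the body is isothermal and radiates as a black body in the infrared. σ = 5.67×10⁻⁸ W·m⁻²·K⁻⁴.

d ≈ 5.62×10¹⁰ m

For an isothermal black-emitting sphere, (1−a)S·πr² = σ·4πr²·T⁴ ⇒ S = 4σT⁴/(1−a).
S = 4·5.67×10⁻⁸·(268)⁴/0.710 = 1648 W/m².
Flux falls as S = L/(4πd²), so d = √(L/(4πS)) = √(6.55×10²⁵/(4π·1648)).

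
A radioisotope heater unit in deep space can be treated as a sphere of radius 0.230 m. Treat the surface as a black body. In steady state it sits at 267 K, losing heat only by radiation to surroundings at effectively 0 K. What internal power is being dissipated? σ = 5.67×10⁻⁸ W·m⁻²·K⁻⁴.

Steady state: P = εσA T⁴.
A = 4πr² = 0.6648 m²; T⁴ = (267)⁴ = 5.082×10⁹ K⁴.
P = 1.0 × 5.67×10⁻⁸ × 0.6648 × 5.082×10⁹.

P ≈ 192 W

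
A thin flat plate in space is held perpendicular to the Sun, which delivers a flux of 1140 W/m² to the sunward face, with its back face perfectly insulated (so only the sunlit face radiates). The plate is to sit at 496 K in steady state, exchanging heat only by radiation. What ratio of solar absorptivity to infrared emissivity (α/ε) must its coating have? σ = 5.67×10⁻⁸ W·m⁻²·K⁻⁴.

Balance: αS·A = εσ·1A·T⁴ ⇒ α/ε = σT⁴/S.
α/ε = 5.67×10⁻⁸·(496)⁴/1140 = 5.67×10⁻⁸·6.052×10¹⁰/1140.

α/ε ≈ 3.01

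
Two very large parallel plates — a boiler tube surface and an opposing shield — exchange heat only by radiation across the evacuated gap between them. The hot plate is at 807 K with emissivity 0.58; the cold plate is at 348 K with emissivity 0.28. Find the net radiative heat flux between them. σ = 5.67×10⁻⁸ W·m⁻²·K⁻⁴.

q ≈ 5400 W/m²

For two infinite grey parallel plates, q = σ(T₁⁴ − T₂⁴)/(1/ε₁ + 1/ε₂ − 1).
T₁⁴ − T₂⁴ = 4.241×10¹¹ − 1.467×10¹⁰ = 4.095×10¹¹ K⁴.
1/ε₁ + 1/ε₂ − 1 = 1.724 + 3.571 − 1 = 4.296.
q = 5.67×10⁻⁸ × 4.095×10¹¹ / 4.296.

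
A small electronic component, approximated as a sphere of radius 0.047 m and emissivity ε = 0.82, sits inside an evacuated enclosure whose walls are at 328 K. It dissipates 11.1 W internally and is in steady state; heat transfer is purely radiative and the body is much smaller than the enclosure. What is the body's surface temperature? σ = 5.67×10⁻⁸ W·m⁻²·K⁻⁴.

T ≈ 377 K

For a small grey body in a large enclosure, net radiated power = εσA(T⁴ − T_w⁴).
Steady state: P = εσA(T⁴ − T_w⁴) with A = 4πr² = 0.02776 m².
T⁴ = P/(εσA) + T_w⁴ = 11.1/(0.82·5.67×10⁻⁸·0.02776) + (328)⁴
    = 8.600×10⁹ + 1.157×10¹⁰ = 2.017×10¹⁰ K⁴.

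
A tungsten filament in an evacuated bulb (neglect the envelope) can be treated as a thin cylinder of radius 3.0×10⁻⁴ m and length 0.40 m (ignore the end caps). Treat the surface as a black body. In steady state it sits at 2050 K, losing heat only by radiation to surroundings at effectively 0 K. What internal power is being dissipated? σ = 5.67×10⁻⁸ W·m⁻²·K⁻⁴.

Steady state: P = εσA T⁴.
A = 2πrL = 7.540×10⁻⁴ m²; T⁴ = (2050)⁴ = 1.766×10¹³ K⁴.
P = 1.0 × 5.67×10⁻⁸ × 7.540×10⁻⁴ × 1.766×10¹³.

P ≈ 755 W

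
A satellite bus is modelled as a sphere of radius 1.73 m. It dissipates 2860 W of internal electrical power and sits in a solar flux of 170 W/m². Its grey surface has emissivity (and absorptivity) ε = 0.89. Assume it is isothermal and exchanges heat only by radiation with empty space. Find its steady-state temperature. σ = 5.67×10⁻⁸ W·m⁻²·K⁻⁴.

At steady state, absorbed solar power + internal power = radiated power.
Absorbed: α·S·A_cross = 0.89·170·9.402 = 1423 W (cross-section πr²).
Total input = 1423 + 2860 = 4283 W.
Radiated: εσ·A_surf·T⁴ with A_surf = 4πr² = 37.61 m².
T⁴ = 4283/(0.89·5.67×10⁻⁸·37.61) = 2.256×10⁹ K⁴.

T ≈ 218 K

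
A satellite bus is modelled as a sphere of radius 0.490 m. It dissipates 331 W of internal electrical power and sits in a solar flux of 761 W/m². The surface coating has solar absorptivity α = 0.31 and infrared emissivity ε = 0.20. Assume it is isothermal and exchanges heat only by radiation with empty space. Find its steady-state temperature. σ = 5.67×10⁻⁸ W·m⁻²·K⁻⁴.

At steady state, absorbed solar power + internal power = radiated power.
Absorbed: α·S·A_cross = 0.31·761·0.7543 = 177.9 W (cross-section πr²).
Total input = 177.9 + 331 = 508.9 W.
Radiated: εσ·A_surf·T⁴ with A_surf = 4πr² = 3.017 m².
T⁴ = 508.9/(0.20·5.67×10⁻⁸·3.017) = 1.487×10¹⁰ K⁴.

T ≈ 349 K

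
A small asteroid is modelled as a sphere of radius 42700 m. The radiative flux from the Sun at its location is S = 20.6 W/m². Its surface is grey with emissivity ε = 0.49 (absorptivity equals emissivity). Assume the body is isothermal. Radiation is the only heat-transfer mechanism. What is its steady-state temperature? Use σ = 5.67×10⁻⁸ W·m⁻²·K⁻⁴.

At equilibrium, absorbed power = emitted power.
Absorbing cross-section = πr² = 5.728×10⁹ m²; emitting surface = 4πr² = 2.291×10¹⁰ m² (ratio 4).
εS·A_cross = εσ·A_surf·T⁴  ⇒  T⁴ = S/(4σ)   (ε cancels).
T⁴ = 20.6/(4·5.67×10⁻⁸) = 9.083×10⁷ K⁴.
T = (9.083×10⁷)^(1/4).

T ≈ 97.6 K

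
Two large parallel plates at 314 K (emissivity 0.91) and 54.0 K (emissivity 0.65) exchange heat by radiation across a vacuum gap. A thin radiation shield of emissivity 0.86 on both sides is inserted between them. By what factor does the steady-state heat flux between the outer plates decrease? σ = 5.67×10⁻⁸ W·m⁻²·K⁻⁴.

factor ≈ 1.81

Without shield: q₀ = σΔ(T⁴)/(1/ε₁+1/ε₂−1) with denominator 1.637.
With shield the two gaps are in series; the resistances add: (1/ε₁+1/ε_s−1)+(1/ε_s+1/ε₂−1) = 1.262+1.701 = 2.963.
Heat-flux ratio q₀/q = 2.963/1.637.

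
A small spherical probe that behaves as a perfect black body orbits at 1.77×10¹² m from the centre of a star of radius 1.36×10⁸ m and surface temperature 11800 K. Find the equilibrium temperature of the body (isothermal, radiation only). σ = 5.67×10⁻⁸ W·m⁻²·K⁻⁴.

T ≈ 73.1 K

The star's surface emits σT_*⁴; at distance d the flux is S = σT_*⁴(R_*/d)².
S = 5.67×10⁻⁸·(11800)⁴·(1.36×10⁸/1.77×10¹²)² = 6.490 W/m².
For an isothermal sphere T⁴ = (1−a)S/(4σ) = 2.862×10⁷ K⁴.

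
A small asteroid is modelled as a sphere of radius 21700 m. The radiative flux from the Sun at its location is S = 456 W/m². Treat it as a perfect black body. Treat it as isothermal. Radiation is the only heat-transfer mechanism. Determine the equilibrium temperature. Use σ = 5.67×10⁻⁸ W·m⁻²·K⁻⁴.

T ≈ 212 K

At equilibrium, absorbed power = emitted power.
Absorbing cross-section = πr² = 1.479×10⁹ m²; emitting surface = 4πr² = 5.917×10⁹ m² (ratio 4).
S·A_cross = εσ·A_surf·T⁴  ⇒  T⁴ = S/(4σ).
T⁴ = 1.00·456/(4·5.67×10⁻⁸) = 2.011×10⁹ K⁴.
T = (2.011×10⁹)^(1/4).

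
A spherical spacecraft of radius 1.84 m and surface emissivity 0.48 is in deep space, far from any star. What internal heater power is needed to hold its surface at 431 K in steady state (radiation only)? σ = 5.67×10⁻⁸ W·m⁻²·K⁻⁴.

P = εσ·4πr²·T⁴.
4πr² = 42.54 m²; T⁴ = 3.451×10¹⁰ K⁴.
P = 0.48·5.67×10⁻⁸·42.54·3.451×10¹⁰.

P ≈ 40000 W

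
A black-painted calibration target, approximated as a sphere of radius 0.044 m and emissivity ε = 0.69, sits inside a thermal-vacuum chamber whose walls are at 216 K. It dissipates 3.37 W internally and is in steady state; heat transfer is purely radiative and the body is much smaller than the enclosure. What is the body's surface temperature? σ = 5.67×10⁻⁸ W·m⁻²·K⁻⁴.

T ≈ 275 K

For a small grey body in a large enclosure, net radiated power = εσA(T⁴ − T_w⁴).
Steady state: P = εσA(T⁴ − T_w⁴) with A = 4πr² = 0.02433 m².
T⁴ = P/(εσA) + T_w⁴ = 3.37/(0.69·5.67×10⁻⁸·0.02433) + (216)⁴
    = 3.541×10⁹ + 2.177×10⁹ = 5.717×10⁹ K⁴.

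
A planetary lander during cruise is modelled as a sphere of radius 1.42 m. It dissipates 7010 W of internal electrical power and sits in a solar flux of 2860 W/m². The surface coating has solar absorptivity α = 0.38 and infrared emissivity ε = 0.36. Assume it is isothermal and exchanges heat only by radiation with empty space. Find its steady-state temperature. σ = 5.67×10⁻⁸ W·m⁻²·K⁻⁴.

T ≈ 405 K

At steady state, absorbed solar power + internal power = radiated power.
Absorbed: α·S·A_cross = 0.38·2860·6.335 = 6885 W (cross-section πr²).
Total input = 6885 + 7010 = 13890 W.
Radiated: εσ·A_surf·T⁴ with A_surf = 4πr² = 25.34 m².
T⁴ = 13890/(0.36·5.67×10⁻⁸·25.34) = 2.686×10¹⁰ K⁴.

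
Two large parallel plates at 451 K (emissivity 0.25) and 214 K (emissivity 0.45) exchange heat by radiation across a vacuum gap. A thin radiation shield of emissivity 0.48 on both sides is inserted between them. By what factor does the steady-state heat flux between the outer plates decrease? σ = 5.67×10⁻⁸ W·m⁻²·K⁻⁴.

Without shield: q₀ = σΔ(T⁴)/(1/ε₁+1/ε₂−1) with denominator 5.222.
With shield the two gaps are in series; the resistances add: (1/ε₁+1/ε_s−1)+(1/ε_s+1/ε₂−1) = 5.083+3.306 = 8.389.
Heat-flux ratio q₀/q = 8.389/5.222.

factor ≈ 1.61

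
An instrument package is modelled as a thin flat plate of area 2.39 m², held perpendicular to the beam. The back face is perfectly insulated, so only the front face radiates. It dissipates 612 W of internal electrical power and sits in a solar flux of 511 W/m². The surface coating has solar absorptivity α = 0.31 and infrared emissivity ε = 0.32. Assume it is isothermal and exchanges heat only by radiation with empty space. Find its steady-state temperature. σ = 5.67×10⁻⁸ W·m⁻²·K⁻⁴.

At steady state, absorbed solar power + internal power = radiated power.
Absorbed: α·S·A_cross = 0.31·511·2.390 = 378.6 W (cross-section A).
Total input = 378.6 + 612 = 990.6 W.
Radiated: εσ·A_surf·T⁴ with A_surf = A = 2.390 m².
T⁴ = 990.6/(0.32·5.67×10⁻⁸·2.390) = 2.284×10¹⁰ K⁴.

T ≈ 389 K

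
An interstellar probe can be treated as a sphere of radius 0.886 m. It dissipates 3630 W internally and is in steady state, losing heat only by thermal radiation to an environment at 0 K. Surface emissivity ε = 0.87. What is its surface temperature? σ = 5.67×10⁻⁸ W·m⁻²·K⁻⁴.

T ≈ 294 K

Steady state: internal power = radiated power, P = εσA T⁴.
Radiating area A = 4πr² = 9.865 m².
T⁴ = P/(εσA) = 3630/(0.87·5.67×10⁻⁸·9.865) = 7.460×10⁹ K⁴.
T = (7.460×10⁹)^(1/4).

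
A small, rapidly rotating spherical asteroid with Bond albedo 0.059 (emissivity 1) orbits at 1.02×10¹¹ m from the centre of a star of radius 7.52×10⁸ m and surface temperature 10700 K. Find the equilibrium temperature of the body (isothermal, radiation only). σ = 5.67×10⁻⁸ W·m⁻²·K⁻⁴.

The star's surface emits σT_*⁴; at distance d the flux is S = σT_*⁴(R_*/d)².
S = 5.67×10⁻⁸·(10700)⁴·(7.52×10⁸/1.02×10¹¹)² = 40400 W/m².
For an isothermal sphere T⁴ = (1−a)S/(4σ) = 1.676×10¹¹ K⁴.

T ≈ 640 K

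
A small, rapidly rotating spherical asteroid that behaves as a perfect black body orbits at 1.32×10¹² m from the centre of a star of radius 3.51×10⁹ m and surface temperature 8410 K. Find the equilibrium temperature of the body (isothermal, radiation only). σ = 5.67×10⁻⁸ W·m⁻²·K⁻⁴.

The star's surface emits σT_*⁴; at distance d the flux is S = σT_*⁴(R_*/d)².
S = 5.67×10⁻⁸·(8410)⁴·(3.51×10⁹/1.32×10¹²)² = 2006 W/m².
For an isothermal sphere T⁴ = (1−a)S/(4σ) = 8.843×10⁹ K⁴.

T ≈ 307 K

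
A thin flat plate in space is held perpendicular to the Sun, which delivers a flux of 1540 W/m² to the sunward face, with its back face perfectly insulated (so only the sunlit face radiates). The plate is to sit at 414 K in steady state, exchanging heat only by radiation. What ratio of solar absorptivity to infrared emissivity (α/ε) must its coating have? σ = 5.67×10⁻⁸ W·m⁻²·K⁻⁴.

Balance: αS·A = εσ·1A·T⁴ ⇒ α/ε = σT⁴/S.
α/ε = 5.67×10⁻⁸·(414)⁴/1540 = 5.67×10⁻⁸·2.938×10¹⁰/1540.

α/ε ≈ 1.08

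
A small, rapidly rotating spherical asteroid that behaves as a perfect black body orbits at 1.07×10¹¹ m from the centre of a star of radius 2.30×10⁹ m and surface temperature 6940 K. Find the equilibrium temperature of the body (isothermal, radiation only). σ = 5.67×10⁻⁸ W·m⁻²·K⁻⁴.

The star's surface emits σT_*⁴; at distance d the flux is S = σT_*⁴(R_*/d)².
S = 5.67×10⁻⁸·(6940)⁴·(2.30×10⁹/1.07×10¹¹)² = 60770 W/m².
For an isothermal sphere T⁴ = (1−a)S/(4σ) = 2.680×10¹¹ K⁴.

T ≈ 719 K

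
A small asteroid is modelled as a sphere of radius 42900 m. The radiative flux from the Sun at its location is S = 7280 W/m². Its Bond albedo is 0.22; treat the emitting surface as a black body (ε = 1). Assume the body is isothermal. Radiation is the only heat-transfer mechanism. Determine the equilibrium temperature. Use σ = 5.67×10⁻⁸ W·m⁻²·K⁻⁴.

T ≈ 398 K

At equilibrium, absorbed power = emitted power.
Absorbing cross-section = πr² = 5.782×10⁹ m²; emitting surface = 4πr² = 2.313×10¹⁰ m² (ratio 4).
(1−a)S·A_cross = εσ·A_surf·T⁴  ⇒  T⁴ = (1−a)S/(4σ).
T⁴ = 0.780·7280/(4·5.67×10⁻⁸) = 2.504×10¹⁰ K⁴.
T = (2.504×10¹⁰)^(1/4).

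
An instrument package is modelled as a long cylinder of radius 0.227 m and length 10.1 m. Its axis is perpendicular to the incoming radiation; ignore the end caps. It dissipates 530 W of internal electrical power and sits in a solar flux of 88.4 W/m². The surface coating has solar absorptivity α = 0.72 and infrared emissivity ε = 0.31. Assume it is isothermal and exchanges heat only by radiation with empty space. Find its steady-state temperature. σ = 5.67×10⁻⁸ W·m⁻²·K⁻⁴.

At steady state, absorbed solar power + internal power = radiated power.
Absorbed: α·S·A_cross = 0.72·88.4·4.585 = 291.9 W (cross-section 2rL).
Total input = 291.9 + 530 = 821.9 W.
Radiated: εσ·A_surf·T⁴ with A_surf = 2πrL = 14.41 m².
T⁴ = 821.9/(0.31·5.67×10⁻⁸·14.41) = 3.246×10⁹ K⁴.

T ≈ 239 K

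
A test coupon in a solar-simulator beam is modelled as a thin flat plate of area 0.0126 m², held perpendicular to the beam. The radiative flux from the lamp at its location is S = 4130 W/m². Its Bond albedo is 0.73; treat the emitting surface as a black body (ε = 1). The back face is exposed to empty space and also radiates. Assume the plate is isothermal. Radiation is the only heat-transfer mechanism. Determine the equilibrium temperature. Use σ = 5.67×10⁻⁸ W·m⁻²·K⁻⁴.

At equilibrium, absorbed power = emitted power.
Absorbing cross-section = A = 0.01260 m²; emitting surface = 2A = 0.02520 m² (ratio 2).
(1−a)S·A_cross = εσ·A_surf·T⁴  ⇒  T⁴ = (1−a)S/(2σ).
T⁴ = 0.270·4130/(2·5.67×10⁻⁸) = 9.833×10⁹ K⁴.
T = (9.833×10⁹)^(1/4).

T ≈ 315 K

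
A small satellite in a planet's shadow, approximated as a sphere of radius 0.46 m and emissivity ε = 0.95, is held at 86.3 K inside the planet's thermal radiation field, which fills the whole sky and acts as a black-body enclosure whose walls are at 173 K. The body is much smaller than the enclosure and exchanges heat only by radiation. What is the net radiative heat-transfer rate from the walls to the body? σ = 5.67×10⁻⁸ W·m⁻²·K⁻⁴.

For a small grey body in a large enclosure: P_net = εσA(T_body⁴ − T_wall⁴).
A = 4πr² = 2.659 m²; T_body⁴ − T_wall⁴ = 5.547×10⁷ − 8.957×10⁸ = -8.403×10⁸ K⁴.
|P_net| = 0.95·5.67×10⁻⁸·2.659·8.403×10⁸.

P_net ≈ 120 W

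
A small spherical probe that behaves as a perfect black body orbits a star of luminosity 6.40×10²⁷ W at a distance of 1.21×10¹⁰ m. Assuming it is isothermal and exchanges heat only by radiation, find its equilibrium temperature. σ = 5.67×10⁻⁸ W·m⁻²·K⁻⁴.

T ≈ 1980 K

First find the stellar flux at distance d: S = L/(4πd²) = 6.40×10²⁷/(4π·(1.21×10¹⁰)²) = 3.479×10⁶ W/m².
For an isothermal sphere, absorbed (1−a)S·πr² = emitted σ·4πr²·T⁴, so T⁴ = (1−a)S/(4σ).
T⁴ = 1.00·3.479×10⁶/(4·5.67×10⁻⁸) = 1.534×10¹³ K⁴.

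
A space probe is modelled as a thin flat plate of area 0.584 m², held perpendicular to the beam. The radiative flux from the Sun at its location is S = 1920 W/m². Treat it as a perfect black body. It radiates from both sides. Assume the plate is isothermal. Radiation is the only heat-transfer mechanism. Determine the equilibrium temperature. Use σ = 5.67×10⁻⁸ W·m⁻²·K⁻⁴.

At equilibrium, absorbed power = emitted power.
Absorbing cross-section = A = 0.5840 m²; emitting surface = 2A = 1.168 m² (ratio 2).
S·A_cross = εσ·A_surf·T⁴  ⇒  T⁴ = S/(2σ).
T⁴ = 1.00·1920/(2·5.67×10⁻⁸) = 1.693×10¹⁰ K⁴.
T = (1.693×10¹⁰)^(1/4).

T ≈ 361 K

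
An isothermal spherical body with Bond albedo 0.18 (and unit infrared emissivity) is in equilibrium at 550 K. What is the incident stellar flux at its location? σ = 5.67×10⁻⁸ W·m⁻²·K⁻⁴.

S ≈ 25300 W/m²

(1−a)S·πr² = σ·4πr²·T⁴ ⇒ S = 4σT⁴/(1−a).
S = 4·5.67×10⁻⁸·9.151×10¹⁰/0.820.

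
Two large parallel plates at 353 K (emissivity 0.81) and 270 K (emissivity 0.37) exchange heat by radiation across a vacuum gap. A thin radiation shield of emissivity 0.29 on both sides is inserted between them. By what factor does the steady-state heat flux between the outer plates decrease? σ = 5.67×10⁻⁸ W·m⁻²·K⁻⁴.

factor ≈ 3.01

Without shield: q₀ = σΔ(T⁴)/(1/ε₁+1/ε₂−1) with denominator 2.937.
With shield the two gaps are in series; the resistances add: (1/ε₁+1/ε_s−1)+(1/ε_s+1/ε₂−1) = 3.683+5.151 = 8.834.
Heat-flux ratio q₀/q = 8.834/2.937.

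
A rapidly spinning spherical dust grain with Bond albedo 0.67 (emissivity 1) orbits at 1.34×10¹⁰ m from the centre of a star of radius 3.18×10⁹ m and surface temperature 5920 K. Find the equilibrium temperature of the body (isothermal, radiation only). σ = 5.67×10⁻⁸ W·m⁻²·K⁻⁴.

T ≈ 1550 K

The star's surface emits σT_*⁴; at distance d the flux is S = σT_*⁴(R_*/d)².
S = 5.67×10⁻⁸·(5920)⁴·(3.18×10⁹/1.34×10¹⁰)² = 3.922×10⁶ W/m².
For an isothermal sphere T⁴ = (1−a)S/(4σ) = 5.707×10¹² K⁴.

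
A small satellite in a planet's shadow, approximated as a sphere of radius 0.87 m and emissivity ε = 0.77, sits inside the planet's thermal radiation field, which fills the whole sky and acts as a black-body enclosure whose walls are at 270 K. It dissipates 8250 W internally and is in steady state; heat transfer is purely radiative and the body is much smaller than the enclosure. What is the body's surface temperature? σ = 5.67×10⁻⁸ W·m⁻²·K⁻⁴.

For a small grey body in a large enclosure, net radiated power = εσA(T⁴ − T_w⁴).
Steady state: P = εσA(T⁴ − T_w⁴) with A = 4πr² = 9.511 m².
T⁴ = P/(εσA) + T_w⁴ = 8250/(0.77·5.67×10⁻⁸·9.511) + (270)⁴
    = 1.987×10¹⁰ + 5.314×10⁹ = 2.518×10¹⁰ K⁴.

T ≈ 398 K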